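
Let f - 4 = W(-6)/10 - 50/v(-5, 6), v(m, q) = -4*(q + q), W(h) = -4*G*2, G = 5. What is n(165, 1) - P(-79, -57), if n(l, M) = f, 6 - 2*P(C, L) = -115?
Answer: -1427/24 ≈ -59.458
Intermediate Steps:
P(C, L) = 121/2 (P(C, L) = 3 - 1/2*(-115) = 3 + 115/2 = 121/2)
W(h) = -40 (W(h) = -4*5*2 = -20*2 = -40)
v(m, q) = -8*q
f = 25/24 (f = 4 + (-40/10 - 50/((-8*6))) = 4 + (-40*1/10 - 50/(-48)) = 4 + (-4 - 50*(-1/48)) = 4 + (-4 + 25/24) = 4 - 71/24 = 25/24 ≈ 1.0417)
n(l, M) = 25/24
n(165, 1) - P(-79, -57) = 25/24 - 1*121/2 = 25/24 - 121/2 = -1427/24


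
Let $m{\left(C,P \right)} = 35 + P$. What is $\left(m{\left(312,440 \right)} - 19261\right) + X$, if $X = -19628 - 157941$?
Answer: $-196355$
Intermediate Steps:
$X = -177569$ ($X = -19628 - 157941 = -177569$)
$\left(m{\left(312,440 \right)} - 19261\right) + X = \left(\left(35 + 440\right) - 19261\right) - 177569 = \left(475 - 19261\right) - 177569 = -18786 - 177569 = -196355$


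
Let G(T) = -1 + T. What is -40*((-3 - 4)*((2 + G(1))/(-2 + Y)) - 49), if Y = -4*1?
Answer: 5600/3 ≈ 1866.7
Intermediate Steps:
Y = -4
-40*((-3 - 4)*((2 + G(1))/(-2 + Y)) - 49) = -40*((-3 - 4)*((2 + (-1 + 1))/(-2 - 4)) - 49) = -40*(-7*(2 + 0)/(-6) - 49) = -40*(-14*(-1)/6 - 49) = -40*(-7*(-⅓) - 49) = -40*(7/3 - 49) = -40*(-140/3) = 5600/3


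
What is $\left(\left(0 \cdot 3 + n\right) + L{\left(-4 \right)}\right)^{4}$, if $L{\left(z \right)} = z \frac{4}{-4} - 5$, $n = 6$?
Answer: $625$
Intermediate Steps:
$L{\left(z \right)} = -5 - z$ ($L{\left(z \right)} = z 4 \left(- \frac{1}{4}\right) - 5 = z \left(-1\right) - 5 = - z - 5 = -5 - z$)
$\left(\left(0 \cdot 3 + n\right) + L{\left(-4 \right)}\right)^{4} = \left(\left(0 \cdot 3 + 6\right) - 1\right)^{4} = \left(\left(0 + 6\right) + \left(-5 + 4\right)\right)^{4} = \left(6 - 1\right)^{4} = 5^{4} = 625$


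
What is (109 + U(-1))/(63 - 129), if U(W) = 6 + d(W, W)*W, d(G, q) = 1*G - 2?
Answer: -59/33 ≈ -1.7879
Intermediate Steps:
d(G, q) = -2 + G (d(G, q) = G - 2 = -2 + G)
U(W) = 6 + W*(-2 + W) (U(W) = 6 + (-2 + W)*W = 6 + W*(-2 + W))
(109 + U(-1))/(63 - 129) = (109 + (6 - (-2 - 1)))/(63 - 129) = (109 + (6 - 1*(-3)))/(-66) = (109 + (6 + 3))*(-1/66) = (109 + 9)*(-1/66) = 118*(-1/66) = -59/33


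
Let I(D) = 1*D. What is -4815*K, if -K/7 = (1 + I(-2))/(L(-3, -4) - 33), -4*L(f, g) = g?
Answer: 33705/32 ≈ 1053.3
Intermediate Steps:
I(D) = D
L(f, g) = -g/4
K = -7/32 (K = -7*(1 - 2)/(-¼*(-4) - 33) = -(-7)/(1 - 33) = -(-7)/(-32) = -(-7)*(-1)/32 = -7*1/32 = -7/32 ≈ -0.21875)
-4815*K = -4815*(-7/32) = 33705/32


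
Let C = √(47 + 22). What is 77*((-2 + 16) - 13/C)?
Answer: 1078 - 1001*√69/69 ≈ 957.49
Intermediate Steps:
C = √69 ≈ 8.3066
77*((-2 + 16) - 13/C) = 77*((-2 + 16) - 13*√69/69) = 77*(14 - 13*√69/69) = 1078 - 1001*√69/69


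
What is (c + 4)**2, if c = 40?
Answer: 1936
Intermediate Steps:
(c + 4)**2 = (40 + 4)**2 = 44**2 = 1936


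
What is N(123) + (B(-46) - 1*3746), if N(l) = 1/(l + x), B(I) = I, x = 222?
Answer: -1308239/345 ≈ -3792.0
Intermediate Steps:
N(l) = 1/(222 + l) (N(l) = 1/(l + 222) = 1/(222 + l))
N(123) + (B(-46) - 1*3746) = 1/(222 + 123) + (-46 - 1*3746) = 1/345 + (-46 - 3746) = 1/345 - 3792 = -1308239/345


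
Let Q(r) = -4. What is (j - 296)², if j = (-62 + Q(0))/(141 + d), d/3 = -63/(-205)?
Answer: 2066575878481/23512801 ≈ 87892.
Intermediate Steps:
d = 189/205 (d = 3*(-63/(-205)) = 3*(-63*(-1/205)) = 3*(63/205) = 189/205 ≈ 0.92195)
j = -2255/4849 (j = (-62 - 4)/(141 + 189/205) = -66/29094/205 = -66*205/29094 = -2255/4849 ≈ -0.46504)
(j - 296)² = (-2255/4849 - 296)² = (-1437559/4849)² = 2066575878481/23512801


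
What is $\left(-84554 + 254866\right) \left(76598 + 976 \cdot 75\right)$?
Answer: $25512396976$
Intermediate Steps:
$\left(-84554 + 254866\right) \left(76598 + 976 \cdot 75\right) = 170312 \left(76598 + 73200\right) = 170312 \cdot 149798 = 25512396976$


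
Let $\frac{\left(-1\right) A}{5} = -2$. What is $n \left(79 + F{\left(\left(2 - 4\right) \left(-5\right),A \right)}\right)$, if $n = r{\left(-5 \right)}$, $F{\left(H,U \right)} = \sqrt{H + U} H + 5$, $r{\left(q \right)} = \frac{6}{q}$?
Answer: $- \frac{504}{5} - 24 \sqrt{5} \approx -154.47$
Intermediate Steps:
$A = 10$ ($A = \left(-5\right) \left(-2\right) = 10$)
$F{\left(H,U \right)} = 5 + H \sqrt{H + U}$ ($F{\left(H,U \right)} = H \sqrt{H + U} + 5 = 5 + H \sqrt{H + U}$)
$n = - \frac{6}{5}$ ($n = \frac{6}{-5} = 6 \left(- \frac{1}{5}\right) = - \frac{6}{5} \approx -1.2$)
$n \left(79 + F{\left(\left(2 - 4\right) \left(-5\right),A \right)}\right) = - \frac{6 \left(79 + \left(5 + \left(2 - 4\right) \left(-5\right) \sqrt{\left(2 - 4\right) \left(-5\right) + 10}\right)\right)}{5} = - \frac{6 \left(79 + \left(5 + \left(-2\right) \left(-5\right) \sqrt{\left(-2\right) \left(-5\right) + 10}\right)\right)}{5} = - \frac{6 \left(79 + \left(5 + 10 \sqrt{10 + 10}\right)\right)}{5} = - \frac{6 \left(79 + \left(5 + 10 \sqrt{20}\right)\right)}{5} = - \frac{6 \left(79 + \left(5 + 10 \cdot 2 \sqrt{5}\right)\right)}{5} = - \frac{6 \left(79 + \left(5 + 20 \sqrt{5}\right)\right)}{5} = - \frac{6 \left(84 + 20 \sqrt{5}\right)}{5} = - \frac{504}{5} - 24 \sqrt{5}$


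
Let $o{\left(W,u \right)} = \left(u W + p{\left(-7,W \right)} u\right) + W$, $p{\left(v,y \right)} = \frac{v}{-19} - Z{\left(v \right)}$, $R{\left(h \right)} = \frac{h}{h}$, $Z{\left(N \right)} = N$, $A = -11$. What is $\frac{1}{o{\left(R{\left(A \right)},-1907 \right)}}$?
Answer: $- \frac{19}{303194} \approx -6.2666 \cdot 10^{-5}$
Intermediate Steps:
$R{\left(h \right)} = 1$
$p{\left(v,y \right)} = - \frac{20 v}{19}$ ($p{\left(v,y \right)} = \frac{v}{-19} - v = v \left(- \frac{1}{19}\right) - v = - \frac{v}{19} - v = - \frac{20 v}{19}$)
$o{\left(W,u \right)} = W + \frac{140 u}{19} + W u$ ($o{\left(W,u \right)} = \left(u W + \left(- \frac{20}{19}\right) \left(-7\right) u\right) + W = \left(W u + \frac{140 u}{19}\right) + W = \left(\frac{140 u}{19} + W u\right) + W = W + \frac{140 u}{19} + W u$)
$\frac{1}{o{\left(R{\left(A \right)},-1907 \right)}} = \frac{1}{1 + \frac{140}{19} \left(-1907\right) + 1 \left(-1907\right)} = \frac{1}{1 - \frac{266980}{19} - 1907} = \frac{1}{- \frac{303194}{19}} = - \frac{19}{303194}$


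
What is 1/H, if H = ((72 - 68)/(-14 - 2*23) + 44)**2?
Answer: 225/434281 ≈ 0.00051810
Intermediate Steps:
H = 434281/225 (H = (4/(-14 - 46) + 44)**2 = (4/(-60) + 44)**2 = (4*(-1/60) + 44)**2 = (-1/15 + 44)**2 = (659/15)**2 = 434281/225 ≈ 1930.1)
1/H = 1/(434281/225) = 225/434281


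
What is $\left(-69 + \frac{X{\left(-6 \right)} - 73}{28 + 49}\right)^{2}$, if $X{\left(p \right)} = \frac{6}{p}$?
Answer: $\frac{29019769}{5929} \approx 4894.5$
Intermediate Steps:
$\left(-69 + \frac{X{\left(-6 \right)} - 73}{28 + 49}\right)^{2} = \left(-69 + \frac{\frac{6}{-6} - 73}{28 + 49}\right)^{2} = \left(-69 + \frac{6 \left(- \frac{1}{6}\right) - 73}{77}\right)^{2} = \left(-69 + \left(-1 - 73\right) \frac{1}{77}\right)^{2} = \left(-69 - \frac{74}{77}\right)^{2} = \left(- \frac{5387}{77}\right)^{2} = \frac{29019769}{5929}$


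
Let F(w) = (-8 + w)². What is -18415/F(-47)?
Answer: -3683/605 ≈ -6.0876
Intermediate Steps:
-18415/F(-47) = -18415/(-8 - 47)² = -18415/((-55)²) = -18415/3025 = -18415*1/3025 = -3683/605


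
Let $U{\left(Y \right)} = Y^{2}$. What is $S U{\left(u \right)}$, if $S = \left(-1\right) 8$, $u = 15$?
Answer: $-1800$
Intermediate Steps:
$S = -8$
$S U{\left(u \right)} = - 8 \cdot 15^{2} = \left(-8\right) 225 = -1800$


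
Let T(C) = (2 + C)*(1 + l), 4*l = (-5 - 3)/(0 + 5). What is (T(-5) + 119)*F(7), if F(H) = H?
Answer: 4102/5 ≈ 820.40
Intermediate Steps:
l = -2/5 (l = ((-5 - 3)/(0 + 5))/4 = (-8/5)/4 = (-8*1/5)/4 = (1/4)*(-8/5) = -2/5 ≈ -0.40000)
T(C) = 6/5 + 3*C/5 (T(C) = (2 + C)*(1 - 2/5) = (2 + C)*(3/5) = 6/5 + 3*C/5)
(T(-5) + 119)*F(7) = ((6/5 + (3/5)*(-5)) + 119)*7 = ((6/5 - 3) + 119)*7 = (-9/5 + 119)*7 = (586/5)*7 = 4102/5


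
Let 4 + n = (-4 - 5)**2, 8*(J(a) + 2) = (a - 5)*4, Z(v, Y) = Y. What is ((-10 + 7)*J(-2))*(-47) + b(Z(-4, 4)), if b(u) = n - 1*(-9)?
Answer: -1379/2 ≈ -689.50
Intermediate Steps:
J(a) = -9/2 + a/2 (J(a) = -2 + ((a - 5)*4)/8 = -2 + ((-5 + a)*4)/8 = -2 + (-20 + 4*a)/8 = -2 + (-5/2 + a/2) = -9/2 + a/2)
n = 77 (n = -4 + (-4 - 5)**2 = -4 + (-9)**2 = -4 + 81 = 77)
b(u) = 86 (b(u) = 77 - 1*(-9) = 77 + 9 = 86)
((-10 + 7)*J(-2))*(-47) + b(Z(-4, 4)) = ((-10 + 7)*(-9/2 + (1/2)*(-2)))*(-47) + 86 = -3*(-9/2 - 1)*(-47) + 86 = -3*(-11/2)*(-47) + 86 = (33/2)*(-47) + 86 = -1551/2 + 86 = -1379/2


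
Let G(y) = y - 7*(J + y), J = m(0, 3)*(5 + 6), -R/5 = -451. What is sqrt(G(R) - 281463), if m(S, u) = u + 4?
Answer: 2*I*sqrt(73883) ≈ 543.63*I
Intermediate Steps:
R = 2255 (R = -5*(-451) = 2255)
m(S, u) = 4 + u
J = 77 (J = (4 + 3)*(5 + 6) = 7*11 = 77)
G(y) = -539 - 6*y (G(y) = y - 7*(77 + y) = y - (539 + 7*y) = y + (-539 - 7*y) = -539 - 6*y)
sqrt(G(R) - 281463) = sqrt((-539 - 6*2255) - 281463) = sqrt((-539 - 13530) - 281463) = sqrt(-14069 - 281463) = sqrt(-295532) = 2*I*sqrt(73883)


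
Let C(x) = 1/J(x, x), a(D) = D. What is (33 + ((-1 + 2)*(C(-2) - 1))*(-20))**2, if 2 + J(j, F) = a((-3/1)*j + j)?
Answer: 1849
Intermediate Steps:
J(j, F) = -2 - 2*j (J(j, F) = -2 + ((-3/1)*j + j) = -2 + ((-3*1)*j + j) = -2 + (-3*j + j) = -2 - 2*j)
C(x) = 1/(-2 - 2*x)
(33 + ((-1 + 2)*(C(-2) - 1))*(-20))**2 = (33 + ((-1 + 2)*(-1/(2 + 2*(-2)) - 1))*(-20))**2 = (33 + (1*(-1/(2 - 4) - 1))*(-20))**2 = (33 + (1*(-1/(-2) - 1))*(-20))**2 = (33 + (1*(-1*(-1/2) - 1))*(-20))**2 = (33 + (1*(1/2 - 1))*(-20))**2 = (33 + (1*(-1/2))*(-20))**2 = (33 - 1/2*(-20))**2 = (33 + 10)**2 = 43**2 = 1849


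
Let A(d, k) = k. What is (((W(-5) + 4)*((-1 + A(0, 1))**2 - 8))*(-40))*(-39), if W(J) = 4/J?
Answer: -39936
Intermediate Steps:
(((W(-5) + 4)*((-1 + A(0, 1))**2 - 8))*(-40))*(-39) = (((4/(-5) + 4)*((-1 + 1)**2 - 8))*(-40))*(-39) = (((4*(-1/5) + 4)*(0**2 - 8))*(-40))*(-39) = (((-4/5 + 4)*(0 - 8))*(-40))*(-39) = (((16/5)*(-8))*(-40))*(-39) = -128/5*(-40)*(-39) = 1024*(-39) = -39936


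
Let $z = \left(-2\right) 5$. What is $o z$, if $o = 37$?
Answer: $-370$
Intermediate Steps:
$z = -10$
$o z = 37 \left(-10\right) = -370$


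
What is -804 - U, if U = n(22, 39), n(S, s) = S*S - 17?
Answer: -1271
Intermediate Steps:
n(S, s) = -17 + S**2 (n(S, s) = S**2 - 17 = -17 + S**2)
U = 467 (U = -17 + 22**2 = -17 + 484 = 467)
-804 - U = -804 - 1*467 = -804 - 467 = -1271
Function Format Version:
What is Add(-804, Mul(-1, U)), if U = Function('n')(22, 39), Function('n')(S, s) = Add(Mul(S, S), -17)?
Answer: -1271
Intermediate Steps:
Function('n')(S, s) = Add(-17, Pow(S, 2)) (Function('n')(S, s) = Add(Pow(S, 2), -17) = Add(-17, Pow(S, 2)))
U = 467 (U = Add(-17, Pow(22, 2)) = Add(-17, 484) = 467)
Add(-804, Mul(-1, U)) = Add(-804, Mul(-1, 467)) = Add(-804, -467) = -1271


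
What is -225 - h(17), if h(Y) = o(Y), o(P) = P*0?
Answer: -225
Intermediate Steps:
o(P) = 0
h(Y) = 0
-225 - h(17) = -225 - 1*0 = -225 + 0 = -225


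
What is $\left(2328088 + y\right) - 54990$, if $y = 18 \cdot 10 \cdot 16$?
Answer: $2275978$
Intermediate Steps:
$y = 2880$ ($y = 180 \cdot 16 = 2880$)
$\left(2328088 + y\right) - 54990 = \left(2328088 + 2880\right) - 54990 = 2330968 - 54990 = 2275978$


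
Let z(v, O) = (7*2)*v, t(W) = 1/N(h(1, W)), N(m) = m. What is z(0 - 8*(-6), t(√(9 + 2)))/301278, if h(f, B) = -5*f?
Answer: 112/50213 ≈ 0.0022305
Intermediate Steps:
t(W) = -⅕ (t(W) = 1/(-5*1) = 1/(-5) = -⅕)
z(v, O) = 14*v
z(0 - 8*(-6), t(√(9 + 2)))/301278 = (14*(0 - 8*(-6)))/301278 = (14*(0 + 48))*(1/301278) = (14*48)*(1/301278) = 672*(1/301278) = 112/50213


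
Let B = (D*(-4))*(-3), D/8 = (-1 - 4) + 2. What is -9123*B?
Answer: 2627424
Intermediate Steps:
D = -24 (D = 8*((-1 - 4) + 2) = 8*(-5 + 2) = 8*(-3) = -24)
B = -288 (B = -24*(-4)*(-3) = 96*(-3) = -288)
-9123*B = -9123*(-288) = 2627424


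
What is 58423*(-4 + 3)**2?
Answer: 58423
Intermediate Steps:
58423*(-4 + 3)**2 = 58423*(-1)**2 = 58423*1 = 58423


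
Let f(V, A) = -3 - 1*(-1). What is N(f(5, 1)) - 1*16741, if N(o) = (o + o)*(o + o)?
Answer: -16725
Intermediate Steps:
f(V, A) = -2 (f(V, A) = -3 + 1 = -2)
N(o) = 4*o² (N(o) = (2*o)*(2*o) = 4*o²)
N(f(5, 1)) - 1*16741 = 4*(-2)² - 1*16741 = 4*4 - 16741 = 16 - 16741 = -16725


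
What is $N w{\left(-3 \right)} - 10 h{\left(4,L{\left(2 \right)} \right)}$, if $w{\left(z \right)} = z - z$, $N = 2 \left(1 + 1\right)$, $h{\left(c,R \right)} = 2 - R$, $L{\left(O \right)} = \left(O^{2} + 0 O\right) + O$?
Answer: $40$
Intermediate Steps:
$L{\left(O \right)} = O + O^{2}$ ($L{\left(O \right)} = \left(O^{2} + 0\right) + O = O^{2} + O = O + O^{2}$)
$N = 4$ ($N = 2 \cdot 2 = 4$)
$w{\left(z \right)} = 0$
$N w{\left(-3 \right)} - 10 h{\left(4,L{\left(2 \right)} \right)} = 4 \cdot 0 - 10 \left(2 - 2 \left(1 + 2\right)\right) = 0 - 10 \left(2 - 2 \cdot 3\right) = 0 - 10 \left(2 - 6\right) = 0 - -40 = 0 + 40 = 40$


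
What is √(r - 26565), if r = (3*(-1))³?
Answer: 4*I*√1662 ≈ 163.07*I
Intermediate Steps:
r = -27 (r = (-3)³ = -27)
√(r - 26565) = √(-27 - 26565) = √(-26592) = 4*I*√1662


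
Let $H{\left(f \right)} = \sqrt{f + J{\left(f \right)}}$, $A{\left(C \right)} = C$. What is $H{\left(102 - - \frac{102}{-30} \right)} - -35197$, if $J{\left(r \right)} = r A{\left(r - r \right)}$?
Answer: $35197 + \frac{\sqrt{2465}}{5} \approx 35207.0$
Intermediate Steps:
$J{\left(r \right)} = 0$ ($J{\left(r \right)} = r \left(r - r\right) = r 0 = 0$)
$H{\left(f \right)} = \sqrt{f}$ ($H{\left(f \right)} = \sqrt{f + 0} = \sqrt{f}$)
$H{\left(102 - - \frac{102}{-30} \right)} - -35197 = \sqrt{102 - - \frac{102}{-30}} - -35197 = \sqrt{102 - \left(-102\right) \left(- \frac{1}{30}\right)} + 35197 = \sqrt{102 - \frac{17}{5}} + 35197 = \sqrt{\frac{493}{5}} + 35197 = \frac{\sqrt{2465}}{5} + 35197 = 35197 + \frac{\sqrt{2465}}{5}$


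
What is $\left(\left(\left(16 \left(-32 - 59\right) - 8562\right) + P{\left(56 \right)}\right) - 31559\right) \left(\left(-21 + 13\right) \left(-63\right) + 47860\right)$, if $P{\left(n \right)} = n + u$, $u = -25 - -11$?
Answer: $-2008798740$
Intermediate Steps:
$u = -14$ ($u = -25 + 11 = -14$)
$P{\left(n \right)} = -14 + n$ ($P{\left(n \right)} = n - 14 = -14 + n$)
$\left(\left(\left(16 \left(-32 - 59\right) - 8562\right) + P{\left(56 \right)}\right) - 31559\right) \left(\left(-21 + 13\right) \left(-63\right) + 47860\right) = \left(\left(\left(16 \left(-32 - 59\right) - 8562\right) + \left(-14 + 56\right)\right) - 31559\right) \left(\left(-21 + 13\right) \left(-63\right) + 47860\right) = \left(\left(\left(16 \left(-91\right) - 8562\right) + 42\right) - 31559\right) \left(\left(-8\right) \left(-63\right) + 47860\right) = \left(\left(\left(-1456 - 8562\right) + 42\right) - 31559\right) \left(504 + 47860\right) = \left(\left(-10018 + 42\right) - 31559\right) 48364 = \left(-9976 - 31559\right) 48364 = \left(-41535\right) 48364 = -2008798740$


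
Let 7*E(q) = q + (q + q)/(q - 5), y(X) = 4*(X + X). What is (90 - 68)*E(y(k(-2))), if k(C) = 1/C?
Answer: -88/9 ≈ -9.7778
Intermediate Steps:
y(X) = 8*X (y(X) = 4*(2*X) = 8*X)
E(q) = q/7 + 2*q/(7*(-5 + q)) (E(q) = (q + (q + q)/(q - 5))/7 = (q + (2*q)/(-5 + q))/7 = (q + 2*q/(-5 + q))/7 = q/7 + 2*q/(7*(-5 + q)))
(90 - 68)*E(y(k(-2))) = (90 - 68)*((8/(-2))*(-3 + 8/(-2))/(7*(-5 + 8/(-2)))) = 22*((8*(-½))*(-3 + 8*(-½))/(7*(-5 + 8*(-½)))) = 22*((⅐)*(-4)*(-3 - 4)/(-5 - 4)) = 22*((⅐)*(-4)*(-7)/(-9)) = 22*((⅐)*(-4)*(-⅑)*(-7)) = 22*(-4/9) = -88/9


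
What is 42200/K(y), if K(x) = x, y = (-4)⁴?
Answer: 5275/32 ≈ 164.84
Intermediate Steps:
y = 256
42200/K(y) = 42200/256 = 42200*(1/256) = 5275/32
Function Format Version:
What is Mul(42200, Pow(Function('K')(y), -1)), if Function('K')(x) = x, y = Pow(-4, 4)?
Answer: Rational(5275, 32) ≈ 164.84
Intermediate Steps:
y = 256
Mul(42200, Pow(Function('K')(y), -1)) = Mul(42200, Pow(256, -1)) = Mul(42200, Rational(1, 256)) = Rational(5275, 32)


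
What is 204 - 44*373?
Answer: -16208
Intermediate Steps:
204 - 44*373 = 204 - 16412 = -16208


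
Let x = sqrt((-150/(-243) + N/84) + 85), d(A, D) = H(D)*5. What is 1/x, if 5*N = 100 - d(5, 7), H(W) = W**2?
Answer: 18*sqrt(1353779)/193397 ≈ 0.10829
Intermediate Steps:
d(A, D) = 5*D**2 (d(A, D) = D**2*5 = 5*D**2)
N = -29 (N = (100 - 5*7**2)/5 = (100 - 5*49)/5 = (100 - 1*245)/5 = (100 - 245)/5 = (1/5)*(-145) = -29)
x = sqrt(1353779)/126 (x = sqrt((-150/(-243) - 29/84) + 85) = sqrt((-150*(-1/243) - 29*1/84) + 85) = sqrt((50/81 - 29/84) + 85) = sqrt(617/2268 + 85) = sqrt(193397/2268) = sqrt(1353779)/126 ≈ 9.2343)
1/x = 1/(sqrt(1353779)/126) = 18*sqrt(1353779)/193397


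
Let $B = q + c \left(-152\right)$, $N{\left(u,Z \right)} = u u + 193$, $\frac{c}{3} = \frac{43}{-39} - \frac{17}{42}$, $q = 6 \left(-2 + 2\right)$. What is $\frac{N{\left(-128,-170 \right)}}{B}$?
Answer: $\frac{1508507}{62548} \approx 24.118$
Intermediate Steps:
$q = 0$ ($q = 6 \cdot 0 = 0$)
$c = - \frac{823}{182}$ ($c = 3 \left(\frac{43}{-39} - \frac{17}{42}\right) = 3 \left(43 \left(- \frac{1}{39}\right) - \frac{17}{42}\right) = 3 \left(- \frac{43}{39} - \frac{17}{42}\right) = 3 \left(- \frac{823}{546}\right) = - \frac{823}{182} \approx -4.522$)
$N{\left(u,Z \right)} = 193 + u^{2}$ ($N{\left(u,Z \right)} = u^{2} + 193 = 193 + u^{2}$)
$B = \frac{62548}{91}$ ($B = 0 - - \frac{62548}{91} = 0 + \frac{62548}{91} = \frac{62548}{91} \approx 687.34$)
$\frac{N{\left(-128,-170 \right)}}{B} = \frac{193 + \left(-128\right)^{2}}{\frac{62548}{91}} = \left(193 + 16384\right) \frac{91}{62548} = 16577 \cdot \frac{91}{62548} = \frac{1508507}{62548}$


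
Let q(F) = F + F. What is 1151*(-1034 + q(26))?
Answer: -1130282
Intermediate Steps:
q(F) = 2*F
1151*(-1034 + q(26)) = 1151*(-1034 + 2*26) = 1151*(-1034 + 52) = 1151*(-982) = -1130282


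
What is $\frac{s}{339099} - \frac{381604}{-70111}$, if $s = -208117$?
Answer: $\frac{114810243809}{23774569989} \approx 4.8291$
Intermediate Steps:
$\frac{s}{339099} - \frac{381604}{-70111} = - \frac{208117}{339099} - \frac{381604}{-70111} = \left(-208117\right) \frac{1}{339099} - - \frac{381604}{70111} = - \frac{208117}{339099} + \frac{381604}{70111} = \frac{114810243809}{23774569989}$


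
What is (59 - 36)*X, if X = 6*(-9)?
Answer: -1242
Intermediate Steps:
X = -54
(59 - 36)*X = (59 - 36)*(-54) = 23*(-54) = -1242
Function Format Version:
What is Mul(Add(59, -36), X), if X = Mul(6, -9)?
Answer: -1242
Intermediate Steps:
X = -54
Mul(Add(59, -36), X) = Mul(Add(59, -36), -54) = Mul(23, -54) = -1242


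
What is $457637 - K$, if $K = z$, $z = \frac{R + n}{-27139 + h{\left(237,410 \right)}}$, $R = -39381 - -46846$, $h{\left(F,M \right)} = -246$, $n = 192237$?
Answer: $\frac{12532588947}{27385} \approx 4.5764 \cdot 10^{5}$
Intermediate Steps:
$R = 7465$ ($R = -39381 + 46846 = 7465$)
$z = - \frac{199702}{27385}$ ($z = \frac{7465 + 192237}{-27139 - 246} = \frac{199702}{-27385} = 199702 \left(- \frac{1}{27385}\right) = - \frac{199702}{27385} \approx -7.2924$)
$K = - \frac{199702}{27385} \approx -7.2924$
$457637 - K = 457637 - - \frac{199702}{27385} = 457637 + \frac{199702}{27385} = \frac{12532588947}{27385}$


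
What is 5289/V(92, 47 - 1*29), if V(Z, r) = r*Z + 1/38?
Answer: 200982/62929 ≈ 3.1938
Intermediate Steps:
V(Z, r) = 1/38 + Z*r (V(Z, r) = Z*r + 1/38 = 1/38 + Z*r)
5289/V(92, 47 - 1*29) = 5289/(1/38 + 92*(47 - 1*29)) = 5289/(1/38 + 92*(47 - 29)) = 5289/(1/38 + 92*18) = 5289/(1/38 + 1656) = 5289/(62929/38) = 5289*(38/62929) = 200982/62929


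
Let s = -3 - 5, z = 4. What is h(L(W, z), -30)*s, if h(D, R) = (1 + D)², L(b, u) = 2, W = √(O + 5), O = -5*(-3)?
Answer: -72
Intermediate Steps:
O = 15
W = 2*√5 (W = √(15 + 5) = √20 = 2*√5 ≈ 4.4721)
s = -8
h(L(W, z), -30)*s = (1 + 2)²*(-8) = 3²*(-8) = 9*(-8) = -72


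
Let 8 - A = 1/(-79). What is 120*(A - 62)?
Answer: -511800/79 ≈ -6478.5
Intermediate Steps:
A = 633/79 (A = 8 - 1/(-79) = 8 - 1*(-1/79) = 8 + 1/79 = 633/79 ≈ 8.0127)
120*(A - 62) = 120*(633/79 - 62) = 120*(-4265/79) = -511800/79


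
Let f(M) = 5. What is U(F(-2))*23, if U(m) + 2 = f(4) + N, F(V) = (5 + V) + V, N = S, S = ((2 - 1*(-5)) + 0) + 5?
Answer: 345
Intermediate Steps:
S = 12 (S = ((2 + 5) + 0) + 5 = (7 + 0) + 5 = 7 + 5 = 12)
N = 12
F(V) = 5 + 2*V
U(m) = 15 (U(m) = -2 + (5 + 12) = -2 + 17 = 15)
U(F(-2))*23 = 15*23 = 345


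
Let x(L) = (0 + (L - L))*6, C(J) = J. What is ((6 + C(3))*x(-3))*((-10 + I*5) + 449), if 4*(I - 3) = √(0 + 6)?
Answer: 0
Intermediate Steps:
I = 3 + √6/4 (I = 3 + √(0 + 6)/4 = 3 + √6/4 ≈ 3.6124)
x(L) = 0 (x(L) = (0 + 0)*6 = 0*6 = 0)
((6 + C(3))*x(-3))*((-10 + I*5) + 449) = ((6 + 3)*0)*((-10 + (3 + √6/4)*5) + 449) = (9*0)*((-10 + (15 + 5*√6/4)) + 449) = 0*((5 + 5*√6/4) + 449) = 0*(454 + 5*√6/4) = 0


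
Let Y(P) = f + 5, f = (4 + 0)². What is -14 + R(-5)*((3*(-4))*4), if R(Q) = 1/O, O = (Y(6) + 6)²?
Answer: -3418/243 ≈ -14.066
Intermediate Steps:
f = 16 (f = 4² = 16)
Y(P) = 21 (Y(P) = 16 + 5 = 21)
O = 729 (O = (21 + 6)² = 27² = 729)
R(Q) = 1/729
-14 + R(-5)*((3*(-4))*4) = -14 + ((3*(-4))*4)/729 = -14 + (-12*4)/729 = -14 + (1/729)*(-48) = -14 - 16/243 = -3418/243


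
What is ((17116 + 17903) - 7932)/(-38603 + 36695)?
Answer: -9029/636 ≈ -14.197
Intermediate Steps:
((17116 + 17903) - 7932)/(-38603 + 36695) = (35019 - 7932)/(-1908) = 27087*(-1/1908) = -9029/636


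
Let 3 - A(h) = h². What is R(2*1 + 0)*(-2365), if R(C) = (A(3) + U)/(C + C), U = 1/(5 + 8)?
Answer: 182105/52 ≈ 3502.0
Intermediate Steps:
U = 1/13 ≈ 0.076923
A(h) = 3 - h²
R(C) = -77/(26*C) (R(C) = ((3 - 1*3²) + 1/13)/(C + C) = ((3 - 1*9) + 1/13)/((2*C)) = ((3 - 9) + 1/13)*(1/(2*C)) = (-6 + 1/13)*(1/(2*C)) = -77/(26*C))
R(2*1 + 0)*(-2365) = -77/(26*(2*1 + 0))*(-2365) = -77/(26*(2 + 0))*(-2365) = -77/26/2*(-2365) = -77/26*½*(-2365) = -77/52*(-2365) = 182105/52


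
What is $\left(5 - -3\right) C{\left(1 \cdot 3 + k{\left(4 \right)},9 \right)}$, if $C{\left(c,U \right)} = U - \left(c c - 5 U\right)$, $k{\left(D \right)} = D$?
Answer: $40$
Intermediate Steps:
$C{\left(c,U \right)} = - c^{2} + 6 U$ ($C{\left(c,U \right)} = U - \left(c^{2} - 5 U\right) = U + \left(- c^{2} + 5 U\right) = - c^{2} + 6 U$)
$\left(5 - -3\right) C{\left(1 \cdot 3 + k{\left(4 \right)},9 \right)} = \left(5 - -3\right) \left(- \left(1 \cdot 3 + 4\right)^{2} + 6 \cdot 9\right) = \left(5 + 3\right) \left(- \left(3 + 4\right)^{2} + 54\right) = 8 \left(- 7^{2} + 54\right) = 8 \left(\left(-1\right) 49 + 54\right) = 8 \left(-49 + 54\right) = 8 \cdot 5 = 40$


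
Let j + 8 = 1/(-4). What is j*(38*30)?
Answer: -9405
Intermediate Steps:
j = -33/4 (j = -8 + 1/(-4) = -8 - ¼ = -33/4 ≈ -8.2500)
j*(38*30) = -627*30/2 = -33/4*1140 = -9405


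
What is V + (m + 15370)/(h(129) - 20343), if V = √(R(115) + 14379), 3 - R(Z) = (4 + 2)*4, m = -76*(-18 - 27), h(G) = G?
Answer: -9395/10107 + √14358 ≈ 118.90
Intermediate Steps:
m = 3420 (m = -76*(-45) = 3420)
R(Z) = -21 (R(Z) = 3 - (4 + 2)*4 = 3 - 6*4 = 3 - 1*24 = 3 - 24 = -21)
V = √14358 (V = √(-21 + 14379) = √14358 ≈ 119.82)
V + (m + 15370)/(h(129) - 20343) = √14358 + (3420 + 15370)/(129 - 20343) = √14358 + 18790/(-20214) = √14358 + 18790*(-1/20214) = √14358 - 9395/10107 = -9395/10107 + √14358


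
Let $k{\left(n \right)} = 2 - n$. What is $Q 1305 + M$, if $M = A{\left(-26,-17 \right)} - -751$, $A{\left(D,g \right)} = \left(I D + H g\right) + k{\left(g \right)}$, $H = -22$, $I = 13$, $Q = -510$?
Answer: $-664744$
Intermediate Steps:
$A{\left(D,g \right)} = 2 - 23 g + 13 D$ ($A{\left(D,g \right)} = \left(13 D - 22 g\right) - \left(-2 + g\right) = \left(- 22 g + 13 D\right) - \left(-2 + g\right) = 2 - 23 g + 13 D$)
$M = 806$ ($M = \left(2 - -391 + 13 \left(-26\right)\right) - -751 = \left(2 + 391 - 338\right) + 751 = 55 + 751 = 806$)
$Q 1305 + M = \left(-510\right) 1305 + 806 = -665550 + 806 = -664744$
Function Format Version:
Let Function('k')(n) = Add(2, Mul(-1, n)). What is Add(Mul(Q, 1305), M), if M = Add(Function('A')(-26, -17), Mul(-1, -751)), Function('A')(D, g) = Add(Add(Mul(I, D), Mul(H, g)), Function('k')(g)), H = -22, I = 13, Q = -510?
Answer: -664744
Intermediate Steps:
Function('A')(D, g) = Add(2, Mul(-23, g), Mul(13, D)) (Function('A')(D, g) = Add(Add(Mul(13, D), Mul(-22, g)), Add(2, Mul(-1, g))) = Add(Add(Mul(-22, g), Mul(13, D)), Add(2, Mul(-1, g))) = Add(2, Mul(-23, g), Mul(13, D)))
M = 806 (M = Add(Add(2, Mul(-23, -17), Mul(13, -26)), Mul(-1, -751)) = Add(Add(2, 391, -338), 751) = Add(55, 751) = 806)
Add(Mul(Q, 1305), M) = Add(Mul(-510, 1305), 806) = Add(-665550, 806) = -664744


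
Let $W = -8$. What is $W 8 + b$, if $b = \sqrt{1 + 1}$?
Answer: $-64 + \sqrt{2} \approx -62.586$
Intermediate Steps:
$b = \sqrt{2} \approx 1.4142$
$W 8 + b = \left(-8\right) 8 + \sqrt{2} = -64 + \sqrt{2}$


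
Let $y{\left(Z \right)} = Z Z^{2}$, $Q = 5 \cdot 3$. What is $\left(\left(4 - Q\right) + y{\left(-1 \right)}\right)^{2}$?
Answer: $144$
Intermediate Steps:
$Q = 15$
$y{\left(Z \right)} = Z^{3}$
$\left(\left(4 - Q\right) + y{\left(-1 \right)}\right)^{2} = \left(\left(4 - 15\right) + \left(-1\right)^{3}\right)^{2} = \left(\left(4 - 15\right) - 1\right)^{2} = \left(-11 - 1\right)^{2} = \left(-12\right)^{2} = 144$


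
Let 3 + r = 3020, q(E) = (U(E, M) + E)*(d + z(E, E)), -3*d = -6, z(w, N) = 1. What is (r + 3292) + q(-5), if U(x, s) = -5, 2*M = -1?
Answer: 6279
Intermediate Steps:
M = -½ (M = (½)*(-1) = -½ ≈ -0.50000)
d = 2 (d = -⅓*(-6) = 2)
q(E) = -15 + 3*E (q(E) = (-5 + E)*(2 + 1) = (-5 + E)*3 = -15 + 3*E)
r = 3017 (r = -3 + 3020 = 3017)
(r + 3292) + q(-5) = (3017 + 3292) + (-15 + 3*(-5)) = 6309 + (-15 - 15) = 6309 - 30 = 6279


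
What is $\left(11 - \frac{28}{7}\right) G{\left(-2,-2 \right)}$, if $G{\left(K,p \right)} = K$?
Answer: $-14$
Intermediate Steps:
$\left(11 - \frac{28}{7}\right) G{\left(-2,-2 \right)} = \left(11 - \frac{28}{7}\right) \left(-2\right) = \left(11 - 4\right) \left(-2\right) = 7 \left(-2\right) = -14$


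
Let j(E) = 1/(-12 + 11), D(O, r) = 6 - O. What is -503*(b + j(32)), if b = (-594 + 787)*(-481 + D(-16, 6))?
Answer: 44559764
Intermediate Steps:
j(E) = -1 (j(E) = 1/(-1) = -1)
b = -88587 (b = (-594 + 787)*(-481 + (6 - 1*(-16))) = 193*(-481 + (6 + 16)) = 193*(-481 + 22) = 193*(-459) = -88587)
-503*(b + j(32)) = -503*(-88587 - 1) = -503*(-88588) = 44559764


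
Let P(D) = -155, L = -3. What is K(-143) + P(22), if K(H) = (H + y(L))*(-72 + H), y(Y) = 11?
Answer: 28225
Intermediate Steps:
K(H) = (-72 + H)*(11 + H) (K(H) = (H + 11)*(-72 + H) = (11 + H)*(-72 + H) = (-72 + H)*(11 + H))
K(-143) + P(22) = (-792 + (-143)² - 61*(-143)) - 155 = (-792 + 20449 + 8723) - 155 = 28380 - 155 = 28225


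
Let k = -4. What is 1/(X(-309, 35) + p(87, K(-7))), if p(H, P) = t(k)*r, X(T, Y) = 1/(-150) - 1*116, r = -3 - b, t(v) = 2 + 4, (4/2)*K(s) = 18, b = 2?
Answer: -150/21901 ≈ -0.0068490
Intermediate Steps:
K(s) = 9 (K(s) = (½)*18 = 9)
t(v) = 6
r = -5 (r = -3 - 1*2 = -3 - 2 = -5)
X(T, Y) = -17401/150 (X(T, Y) = -1/150 - 116 = -17401/150)
p(H, P) = -30 (p(H, P) = 6*(-5) = -30)
1/(X(-309, 35) + p(87, K(-7))) = 1/(-17401/150 - 30) = 1/(-21901/150) = -150/21901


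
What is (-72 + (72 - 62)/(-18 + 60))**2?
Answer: 2271049/441 ≈ 5149.8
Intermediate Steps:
(-72 + (72 - 62)/(-18 + 60))**2 = (-72 + 10/42)**2 = (-72 + 10*(1/42))**2 = (-72 + 5/21)**2 = (-1507/21)**2 = 2271049/441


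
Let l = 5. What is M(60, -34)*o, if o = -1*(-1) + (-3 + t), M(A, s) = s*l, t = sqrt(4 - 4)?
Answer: 340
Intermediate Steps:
t = 0 (t = sqrt(0) = 0)
M(A, s) = 5*s (M(A, s) = s*5 = 5*s)
o = -2 (o = -1*(-1) + (-3 + 0) = 1 - 3 = -2)
M(60, -34)*o = (5*(-34))*(-2) = -170*(-2) = 340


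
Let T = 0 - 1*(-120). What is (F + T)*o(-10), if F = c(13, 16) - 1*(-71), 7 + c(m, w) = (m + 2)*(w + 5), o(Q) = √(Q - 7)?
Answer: 499*I*√17 ≈ 2057.4*I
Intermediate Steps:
o(Q) = √(-7 + Q)
T = 120 (T = 0 + 120 = 120)
c(m, w) = -7 + (2 + m)*(5 + w) (c(m, w) = -7 + (m + 2)*(w + 5) = -7 + (2 + m)*(5 + w))
F = 379 (F = (3 + 2*16 + 5*13 + 13*16) - 1*(-71) = (3 + 32 + 65 + 208) + 71 = 308 + 71 = 379)
(F + T)*o(-10) = (379 + 120)*√(-7 - 10) = 499*√(-17) = 499*(I*√17) = 499*I*√17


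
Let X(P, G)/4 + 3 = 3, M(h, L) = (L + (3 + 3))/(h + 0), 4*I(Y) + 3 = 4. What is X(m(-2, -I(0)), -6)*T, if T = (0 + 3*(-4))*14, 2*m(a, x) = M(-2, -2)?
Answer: 0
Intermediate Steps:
I(Y) = 1/4 (I(Y) = -3/4 + (1/4)*4 = -3/4 + 1 = 1/4)
M(h, L) = (6 + L)/h (M(h, L) = (L + 6)/h = (6 + L)/h)
m(a, x) = -1 (m(a, x) = ((6 - 2)/(-2))/2 = (-1/2*4)/2 = (1/2)*(-2) = -1)
T = -168 (T = (0 - 12)*14 = -12*14 = -168)
X(P, G) = 0 (X(P, G) = -12 + 4*3 = -12 + 12 = 0)
X(m(-2, -I(0)), -6)*T = 0*(-168) = 0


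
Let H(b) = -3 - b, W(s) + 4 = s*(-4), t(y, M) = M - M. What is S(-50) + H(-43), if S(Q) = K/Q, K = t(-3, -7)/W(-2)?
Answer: 40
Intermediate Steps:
t(y, M) = 0
W(s) = -4 - 4*s (W(s) = -4 + s*(-4) = -4 - 4*s)
K = 0 (K = 0/(-4 - 4*(-2)) = 0/(-4 + 8) = 0/4 = 0*(¼) = 0)
S(Q) = 0 (S(Q) = 0/Q = 0)
S(-50) + H(-43) = 0 + (-3 - 1*(-43)) = 0 + (-3 + 43) = 0 + 40 = 40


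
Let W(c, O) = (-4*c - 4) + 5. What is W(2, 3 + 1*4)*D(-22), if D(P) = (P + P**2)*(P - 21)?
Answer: 139062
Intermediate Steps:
W(c, O) = 1 - 4*c (W(c, O) = (-4 - 4*c) + 5 = 1 - 4*c)
D(P) = (-21 + P)*(P + P**2) (D(P) = (P + P**2)*(-21 + P) = (-21 + P)*(P + P**2))
W(2, 3 + 1*4)*D(-22) = (1 - 4*2)*(-22*(-21 + (-22)**2 - 20*(-22))) = (1 - 8)*(-22*(-21 + 484 + 440)) = -(-154)*903 = -7*(-19866) = 139062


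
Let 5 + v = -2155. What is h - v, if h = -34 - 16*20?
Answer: 1806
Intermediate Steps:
v = -2160 (v = -5 - 2155 = -2160)
h = -354 (h = -34 - 320 = -354)
h - v = -354 - 1*(-2160) = -354 + 2160 = 1806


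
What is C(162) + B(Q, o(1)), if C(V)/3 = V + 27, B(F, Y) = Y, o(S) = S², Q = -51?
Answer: 568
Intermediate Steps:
C(V) = 81 + 3*V (C(V) = 3*(V + 27) = 3*(27 + V) = 81 + 3*V)
C(162) + B(Q, o(1)) = (81 + 3*162) + 1² = (81 + 486) + 1 = 567 + 1 = 568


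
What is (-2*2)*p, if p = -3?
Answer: 12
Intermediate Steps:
(-2*2)*p = -2*2*(-3) = -4*(-3) = 12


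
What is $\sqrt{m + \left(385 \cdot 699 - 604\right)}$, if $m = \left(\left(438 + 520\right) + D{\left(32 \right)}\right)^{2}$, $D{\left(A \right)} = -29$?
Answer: $12 \sqrt{7858} \approx 1063.7$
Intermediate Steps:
$m = 863041$ ($m = \left(\left(438 + 520\right) - 29\right)^{2} = \left(958 - 29\right)^{2} = 929^{2} = 863041$)
$\sqrt{m + \left(385 \cdot 699 - 604\right)} = \sqrt{863041 + \left(385 \cdot 699 - 604\right)} = \sqrt{863041 + \left(269115 - 604\right)} = \sqrt{863041 + 268511} = \sqrt{1131552} = 12 \sqrt{7858}$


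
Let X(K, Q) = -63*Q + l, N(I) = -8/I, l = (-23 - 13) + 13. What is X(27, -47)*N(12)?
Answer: -5876/3 ≈ -1958.7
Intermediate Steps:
l = -23 (l = -36 + 13 = -23)
X(K, Q) = -23 - 63*Q (X(K, Q) = -63*Q - 23 = -23 - 63*Q)
X(27, -47)*N(12) = (-23 - 63*(-47))*(-8/12) = (-23 + 2961)*(-8*1/12) = 2938*(-⅔) = -5876/3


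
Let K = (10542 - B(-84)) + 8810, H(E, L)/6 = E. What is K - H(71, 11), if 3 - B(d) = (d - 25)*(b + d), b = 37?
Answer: 24046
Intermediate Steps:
B(d) = 3 - (-25 + d)*(37 + d) (B(d) = 3 - (d - 25)*(37 + d) = 3 - (-25 + d)*(37 + d))
H(E, L) = 6*E
K = 24472 (K = (10542 - (928 - 1*(-84)**2 - 12*(-84))) + 8810 = (10542 - (928 - 1*7056 + 1008)) + 8810 = (10542 - (928 - 7056 + 1008)) + 8810 = (10542 - 1*(-5120)) + 8810 = (10542 + 5120) + 8810 = 15662 + 8810 = 24472)
K - H(71, 11) = 24472 - 6*71 = 24472 - 1*426 = 24472 - 426 = 24046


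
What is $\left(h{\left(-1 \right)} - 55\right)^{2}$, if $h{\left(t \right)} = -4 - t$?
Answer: $3364$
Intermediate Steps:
$\left(h{\left(-1 \right)} - 55\right)^{2} = \left(\left(-4 - -1\right) - 55\right)^{2} = \left(\left(-4 + 1\right) - 55\right)^{2} = \left(-3 - 55\right)^{2} = \left(-58\right)^{2} = 3364$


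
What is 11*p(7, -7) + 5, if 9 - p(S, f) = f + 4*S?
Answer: -127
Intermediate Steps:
p(S, f) = 9 - f - 4*S (p(S, f) = 9 - (f + 4*S) = 9 + (-f - 4*S) = 9 - f - 4*S)
11*p(7, -7) + 5 = 11*(9 - 1*(-7) - 4*7) + 5 = 11*(9 + 7 - 28) + 5 = 11*(-12) + 5 = -132 + 5 = -127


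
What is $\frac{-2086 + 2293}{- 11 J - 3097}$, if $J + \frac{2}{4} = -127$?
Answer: $- \frac{414}{3389} \approx -0.12216$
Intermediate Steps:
$J = - \frac{255}{2}$ ($J = - \frac{1}{2} - 127 = - \frac{255}{2} \approx -127.5$)
$\frac{-2086 + 2293}{- 11 J - 3097} = \frac{-2086 + 2293}{\left(-11\right) \left(- \frac{255}{2}\right) - 3097} = \frac{207}{\frac{2805}{2} - 3097} = \frac{207}{- \frac{3389}{2}} = 207 \left(- \frac{2}{3389}\right) = - \frac{414}{3389}$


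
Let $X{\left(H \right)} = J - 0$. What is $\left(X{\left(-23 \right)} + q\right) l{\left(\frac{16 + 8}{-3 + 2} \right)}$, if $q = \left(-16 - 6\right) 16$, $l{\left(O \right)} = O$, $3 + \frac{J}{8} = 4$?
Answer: $8256$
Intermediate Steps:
$J = 8$ ($J = -24 + 8 \cdot 4 = -24 + 32 = 8$)
$q = -352$ ($q = \left(-22\right) 16 = -352$)
$X{\left(H \right)} = 8$ ($X{\left(H \right)} = 8 - 0 = 8 + 0 = 8$)
$\left(X{\left(-23 \right)} + q\right) l{\left(\frac{16 + 8}{-3 + 2} \right)} = \left(8 - 352\right) \frac{16 + 8}{-3 + 2} = - 344 \frac{24}{-1} = - 344 \cdot 24 \left(-1\right) = \left(-344\right) \left(-24\right) = 8256$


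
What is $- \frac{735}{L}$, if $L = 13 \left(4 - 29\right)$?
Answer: $\frac{147}{65} \approx 2.2615$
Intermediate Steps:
$L = -325$ ($L = 13 \left(-25\right) = -325$)
$- \frac{735}{L} = - \frac{735}{-325} = \left(-735\right) \left(- \frac{1}{325}\right) = \frac{147}{65}$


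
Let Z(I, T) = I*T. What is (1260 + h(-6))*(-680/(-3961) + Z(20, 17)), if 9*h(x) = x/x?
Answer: 299629220/699 ≈ 4.2865e+5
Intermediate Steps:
h(x) = 1/9 (h(x) = (x/x)/9 = (1/9)*1 = 1/9)
(1260 + h(-6))*(-680/(-3961) + Z(20, 17)) = (1260 + 1/9)*(-680/(-3961) + 20*17) = 11341*(-680*(-1/3961) + 340)/9 = 11341*(40/233 + 340)/9 = (11341/9)*(79260/233) = 299629220/699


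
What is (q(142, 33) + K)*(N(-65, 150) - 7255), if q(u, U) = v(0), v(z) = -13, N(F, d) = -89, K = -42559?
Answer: 312648768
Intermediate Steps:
q(u, U) = -13
(q(142, 33) + K)*(N(-65, 150) - 7255) = (-13 - 42559)*(-89 - 7255) = -42572*(-7344) = 312648768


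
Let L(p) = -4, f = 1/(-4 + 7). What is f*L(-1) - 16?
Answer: -52/3 ≈ -17.333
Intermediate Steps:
f = 1/3 ≈ 0.33333
f*L(-1) - 16 = (1/3)*(-4) - 16 = -4/3 - 16 = -52/3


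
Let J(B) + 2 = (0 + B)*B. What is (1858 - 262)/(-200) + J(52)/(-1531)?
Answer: -745969/76550 ≈ -9.7449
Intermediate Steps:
J(B) = -2 + B**2 (J(B) = -2 + (0 + B)*B = -2 + B*B = -2 + B**2)
(1858 - 262)/(-200) + J(52)/(-1531) = (1858 - 262)/(-200) + (-2 + 52**2)/(-1531) = 1596*(-1/200) + (-2 + 2704)*(-1/1531) = -399/50 + 2702*(-1/1531) = -399/50 - 2702/1531 = -745969/76550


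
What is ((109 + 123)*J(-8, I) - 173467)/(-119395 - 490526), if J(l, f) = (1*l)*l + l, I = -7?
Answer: 160475/609921 ≈ 0.26311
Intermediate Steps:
J(l, f) = l + l**2 (J(l, f) = l*l + l = l**2 + l = l + l**2)
((109 + 123)*J(-8, I) - 173467)/(-119395 - 490526) = ((109 + 123)*(-8*(1 - 8)) - 173467)/(-119395 - 490526) = (232*(-8*(-7)) - 173467)/(-609921) = (232*56 - 173467)*(-1/609921) = (12992 - 173467)*(-1/609921) = -160475*(-1/609921) = 160475/609921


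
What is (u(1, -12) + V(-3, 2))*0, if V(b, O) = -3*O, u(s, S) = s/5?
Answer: 0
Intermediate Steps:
u(s, S) = s/5 (u(s, S) = s*(1/5) = s/5)
(u(1, -12) + V(-3, 2))*0 = ((1/5)*1 - 3*2)*0 = (1/5 - 6)*0 = -29/5*0 = 0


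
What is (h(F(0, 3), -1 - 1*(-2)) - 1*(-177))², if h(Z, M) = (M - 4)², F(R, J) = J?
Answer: 34596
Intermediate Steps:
h(Z, M) = (-4 + M)²
(h(F(0, 3), -1 - 1*(-2)) - 1*(-177))² = ((-4 + (-1 - 1*(-2)))² - 1*(-177))² = ((-4 + (-1 + 2))² + 177)² = ((-4 + 1)² + 177)² = ((-3)² + 177)² = (9 + 177)² = 186² = 34596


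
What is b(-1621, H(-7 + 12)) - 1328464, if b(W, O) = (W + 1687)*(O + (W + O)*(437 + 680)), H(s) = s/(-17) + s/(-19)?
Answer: -39041961638/323 ≈ -1.2087e+8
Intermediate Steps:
H(s) = -36*s/323 (H(s) = s*(-1/17) + s*(-1/19) = -s/17 - s/19 = -36*s/323)
b(W, O) = (1687 + W)*(1117*W + 1118*O) (b(W, O) = (1687 + W)*(O + (O + W)*1117) = (1687 + W)*(O + (1117*O + 1117*W)) = (1687 + W)*(1117*W + 1118*O))
b(-1621, H(-7 + 12)) - 1328464 = (1117*(-1621)**2 + 1884379*(-1621) + 1886066*(-36*(-7 + 12)/323) + 1118*(-36*(-7 + 12)/323)*(-1621)) - 1328464 = (1117*2627641 - 3054578359 + 1886066*(-36/323*5) + 1118*(-36/323*5)*(-1621)) - 1328464 = (2935074997 - 3054578359 + 1886066*(-180/323) + 1118*(-180/323)*(-1621)) - 1328464 = (2935074997 - 3054578359 - 339491880/323 + 326210040/323) - 1328464 = -38612867766/323 - 1328464 = -39041961638/323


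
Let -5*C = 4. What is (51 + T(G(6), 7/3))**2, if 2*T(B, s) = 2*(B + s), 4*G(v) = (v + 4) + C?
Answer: 2785561/900 ≈ 3095.1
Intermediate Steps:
C = -4/5 (C = -1/5*4 = -4/5 ≈ -0.80000)
G(v) = 4/5 + v/4 (G(v) = ((v + 4) - 4/5)/4 = ((4 + v) - 4/5)/4 = (16/5 + v)/4 = 4/5 + v/4)
T(B, s) = B + s (T(B, s) = (2*(B + s))/2 = (2*B + 2*s)/2 = B + s)
(51 + T(G(6), 7/3))**2 = (51 + ((4/5 + (1/4)*6) + 7/3))**2 = (51 + ((4/5 + 3/2) + 7*(1/3)))**2 = (51 + (23/10 + 7/3))**2 = (51 + 139/30)**2 = (1669/30)**2 = 2785561/900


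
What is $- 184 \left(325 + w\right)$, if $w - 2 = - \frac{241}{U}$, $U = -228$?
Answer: $- \frac{3440662}{57} \approx -60363.0$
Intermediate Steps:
$w = \frac{697}{228}$ ($w = 2 - \frac{241}{-228} = 2 - - \frac{241}{228} = 2 + \frac{241}{228} = \frac{697}{228} \approx 3.057$)
$- 184 \left(325 + w\right) = - 184 \left(325 + \frac{697}{228}\right) = \left(-184\right) \frac{74797}{228} = - \frac{3440662}{57}$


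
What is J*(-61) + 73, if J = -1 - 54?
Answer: 3428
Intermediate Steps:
J = -55
J*(-61) + 73 = -55*(-61) + 73 = 3355 + 73 = 3428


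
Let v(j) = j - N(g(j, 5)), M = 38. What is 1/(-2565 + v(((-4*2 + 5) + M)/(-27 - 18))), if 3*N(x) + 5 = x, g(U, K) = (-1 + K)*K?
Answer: -9/23137 ≈ -0.00038899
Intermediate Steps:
g(U, K) = K*(-1 + K)
N(x) = -5/3 + x/3
v(j) = -5 + j (v(j) = j - (-5/3 + (5*(-1 + 5))/3) = j - (-5/3 + (5*4)/3) = j - (-5/3 + (⅓)*20) = j - (-5/3 + 20/3) = j - 1*5 = j - 5 = -5 + j)
1/(-2565 + v(((-4*2 + 5) + M)/(-27 - 18))) = 1/(-2565 + (-5 + ((-4*2 + 5) + 38)/(-27 - 18))) = 1/(-2565 + (-5 + ((-8 + 5) + 38)/(-45))) = 1/(-2565 + (-5 + (-3 + 38)*(-1/45))) = 1/(-2565 + (-5 + 35*(-1/45))) = 1/(-2565 + (-5 - 7/9)) = 1/(-2565 - 52/9) = 1/(-23137/9) = -9/23137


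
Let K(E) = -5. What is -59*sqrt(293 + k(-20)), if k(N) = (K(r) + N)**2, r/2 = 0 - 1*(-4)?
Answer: -177*sqrt(102) ≈ -1787.6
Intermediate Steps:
r = 8 (r = 2*(0 - 1*(-4)) = 2*(0 + 4) = 2*4 = 8)
k(N) = (-5 + N)**2
-59*sqrt(293 + k(-20)) = -59*sqrt(293 + (-5 - 20)**2) = -59*sqrt(293 + (-25)**2) = -59*sqrt(293 + 625) = -177*sqrt(102)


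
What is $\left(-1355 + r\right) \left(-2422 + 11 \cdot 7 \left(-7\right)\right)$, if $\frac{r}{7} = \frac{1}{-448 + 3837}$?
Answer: $\frac{13597172568}{3389} \approx 4.0121 \cdot 10^{6}$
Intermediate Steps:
$r = \frac{7}{3389}$ ($r = \frac{7}{-448 + 3837} = \frac{7}{3389} \approx 0.0020655$)
$\left(-1355 + r\right) \left(-2422 + 11 \cdot 7 \left(-7\right)\right) = \left(-1355 + \frac{7}{3389}\right) \left(-2422 + 11 \cdot 7 \left(-7\right)\right) = - \frac{4592088 \left(-2422 + 77 \left(-7\right)\right)}{3389} = - \frac{4592088 \left(-2422 - 539\right)}{3389} = \left(- \frac{4592088}{3389}\right) \left(-2961\right) = \frac{13597172568}{3389}$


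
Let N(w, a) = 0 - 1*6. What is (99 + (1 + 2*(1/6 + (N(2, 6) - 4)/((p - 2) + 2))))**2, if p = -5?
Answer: 97969/9 ≈ 10885.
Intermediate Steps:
N(w, a) = -6 (N(w, a) = 0 - 6 = -6)
(99 + (1 + 2*(1/6 + (N(2, 6) - 4)/((p - 2) + 2))))**2 = (99 + (1 + 2*(1/6 + (-6 - 4)/((-5 - 2) + 2))))**2 = (99 + (1 + 2*(1*(1/6) - 10/(-7 + 2))))**2 = (99 + (1 + 2*(1/6 - 10/(-5))))**2 = (99 + (1 + 2*(1/6 - 10*(-1/5))))**2 = (99 + (1 + 2*(1/6 + 2)))**2 = (99 + (1 + 2*(13/6)))**2 = (99 + (1 + 13/3))**2 = (99 + 16/3)**2 = (313/3)**2 = 97969/9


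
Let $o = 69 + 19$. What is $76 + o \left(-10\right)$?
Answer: $-804$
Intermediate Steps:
$o = 88$
$76 + o \left(-10\right) = 76 + 88 \left(-10\right) = 76 - 880 = -804$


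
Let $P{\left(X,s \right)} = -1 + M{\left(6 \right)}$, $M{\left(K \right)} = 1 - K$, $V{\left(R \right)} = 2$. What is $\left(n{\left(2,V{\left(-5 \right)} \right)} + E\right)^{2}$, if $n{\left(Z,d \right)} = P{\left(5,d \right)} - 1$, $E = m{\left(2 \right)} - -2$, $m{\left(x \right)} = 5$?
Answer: $0$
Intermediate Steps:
$P{\left(X,s \right)} = -6$ ($P{\left(X,s \right)} = -1 + \left(1 - 6\right) = -1 - 5 = -6$)
$E = 7$ ($E = 5 - -2 = 5 + 2 = 7$)
$n{\left(Z,d \right)} = -7$ ($n{\left(Z,d \right)} = -6 - 1 = -7$)
$\left(n{\left(2,V{\left(-5 \right)} \right)} + E\right)^{2} = \left(-7 + 7\right)^{2} = 0^{2} = 0$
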